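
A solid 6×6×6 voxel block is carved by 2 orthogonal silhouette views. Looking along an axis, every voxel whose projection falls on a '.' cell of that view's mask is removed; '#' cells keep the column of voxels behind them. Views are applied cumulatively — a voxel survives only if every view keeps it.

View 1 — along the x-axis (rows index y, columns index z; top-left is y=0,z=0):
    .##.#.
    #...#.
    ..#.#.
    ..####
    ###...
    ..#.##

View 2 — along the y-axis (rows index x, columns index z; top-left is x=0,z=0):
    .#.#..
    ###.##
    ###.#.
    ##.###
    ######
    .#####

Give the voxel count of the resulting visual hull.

start: 6×6×6 = 216 voxels
after view 1 [x-axis, 17 of 36 cells solid] → remaining = 102
after view 2 [y-axis, 27 of 36 cells solid] → remaining = 77

|visual hull| = 77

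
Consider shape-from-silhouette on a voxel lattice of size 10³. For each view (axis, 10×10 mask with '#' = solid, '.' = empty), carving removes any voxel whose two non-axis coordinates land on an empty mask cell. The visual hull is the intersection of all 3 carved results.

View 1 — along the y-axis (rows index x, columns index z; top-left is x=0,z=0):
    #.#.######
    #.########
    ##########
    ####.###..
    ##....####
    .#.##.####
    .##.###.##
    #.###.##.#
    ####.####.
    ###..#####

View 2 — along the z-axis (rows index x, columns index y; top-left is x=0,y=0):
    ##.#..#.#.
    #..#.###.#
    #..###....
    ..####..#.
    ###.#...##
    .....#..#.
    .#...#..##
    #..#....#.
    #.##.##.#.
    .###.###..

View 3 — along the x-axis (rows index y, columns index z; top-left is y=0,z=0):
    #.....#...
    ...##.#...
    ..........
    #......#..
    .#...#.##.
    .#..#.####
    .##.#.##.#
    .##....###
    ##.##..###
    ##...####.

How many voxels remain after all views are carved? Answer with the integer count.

voxel count = 152

before carving: 1000 voxels (10×10×10)
step 1: project along y, AND mask (77/100) → |grid| = 770
step 2: project along z, AND mask (47/100) → |grid| = 364
step 3: project along x, AND mask (41/100) → |grid| = 152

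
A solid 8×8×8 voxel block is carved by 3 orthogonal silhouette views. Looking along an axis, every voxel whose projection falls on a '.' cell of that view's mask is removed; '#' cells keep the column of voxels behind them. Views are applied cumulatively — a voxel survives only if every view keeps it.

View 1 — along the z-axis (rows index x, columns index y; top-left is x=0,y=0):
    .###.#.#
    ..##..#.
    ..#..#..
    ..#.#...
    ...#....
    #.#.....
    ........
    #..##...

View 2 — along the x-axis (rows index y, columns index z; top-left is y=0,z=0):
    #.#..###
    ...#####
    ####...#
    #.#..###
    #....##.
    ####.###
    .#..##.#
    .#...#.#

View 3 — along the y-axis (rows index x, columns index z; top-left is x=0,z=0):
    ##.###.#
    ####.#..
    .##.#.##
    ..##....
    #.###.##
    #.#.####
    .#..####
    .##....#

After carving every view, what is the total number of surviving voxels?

before carving: 512 voxels (8×8×8)
[1] z-view keeps 18 columns → grid now 144
[2] x-view keeps 37 columns → grid now 87
[3] y-view keeps 38 columns → grid now 53

remaining voxels: 53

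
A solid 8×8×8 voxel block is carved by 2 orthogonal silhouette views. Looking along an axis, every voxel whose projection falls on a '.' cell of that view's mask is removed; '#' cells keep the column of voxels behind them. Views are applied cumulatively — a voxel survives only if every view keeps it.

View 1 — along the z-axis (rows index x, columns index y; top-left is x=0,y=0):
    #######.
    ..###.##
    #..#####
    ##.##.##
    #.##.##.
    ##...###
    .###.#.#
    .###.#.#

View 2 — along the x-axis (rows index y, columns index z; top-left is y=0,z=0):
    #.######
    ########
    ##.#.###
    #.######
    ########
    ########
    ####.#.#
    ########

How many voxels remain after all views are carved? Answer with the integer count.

|visual hull| = 318

before carving: 512 voxels (8×8×8)
carve view 1 (along z, XY-mask fill 44/64): 352 voxels remain
carve view 2 (along x, YZ-mask fill 58/64): 318 voxels remain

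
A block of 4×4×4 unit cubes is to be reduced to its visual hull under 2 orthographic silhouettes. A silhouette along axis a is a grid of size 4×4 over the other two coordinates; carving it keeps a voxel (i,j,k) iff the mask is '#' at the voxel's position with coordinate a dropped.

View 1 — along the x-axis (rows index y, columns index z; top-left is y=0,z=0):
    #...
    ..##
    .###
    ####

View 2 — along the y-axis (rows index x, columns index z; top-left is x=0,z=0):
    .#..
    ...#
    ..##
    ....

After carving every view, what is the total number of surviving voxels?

voxel count = 11

start: 4×4×4 = 64 voxels
carve view 1 (along x, YZ-mask fill 10/16): 40 voxels remain
carve view 2 (along y, XZ-mask fill 4/16): 11 voxels remain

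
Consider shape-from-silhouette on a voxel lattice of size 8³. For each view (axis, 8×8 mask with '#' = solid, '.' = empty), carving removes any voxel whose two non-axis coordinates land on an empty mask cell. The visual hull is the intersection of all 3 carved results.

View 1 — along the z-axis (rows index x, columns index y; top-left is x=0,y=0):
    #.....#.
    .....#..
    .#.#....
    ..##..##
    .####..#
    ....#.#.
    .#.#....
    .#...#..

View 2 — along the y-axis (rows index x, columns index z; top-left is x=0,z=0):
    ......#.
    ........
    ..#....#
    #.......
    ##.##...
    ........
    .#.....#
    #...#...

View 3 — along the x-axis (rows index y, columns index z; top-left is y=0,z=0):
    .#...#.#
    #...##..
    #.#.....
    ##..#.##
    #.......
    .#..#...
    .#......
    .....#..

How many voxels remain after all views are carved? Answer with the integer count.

remaining voxels: 15

start: 8×8×8 = 512 voxels
[1] z-view keeps 20 columns → grid now 160
[2] y-view keeps 12 columns → grid now 38
[3] x-view keeps 18 columns → grid now 15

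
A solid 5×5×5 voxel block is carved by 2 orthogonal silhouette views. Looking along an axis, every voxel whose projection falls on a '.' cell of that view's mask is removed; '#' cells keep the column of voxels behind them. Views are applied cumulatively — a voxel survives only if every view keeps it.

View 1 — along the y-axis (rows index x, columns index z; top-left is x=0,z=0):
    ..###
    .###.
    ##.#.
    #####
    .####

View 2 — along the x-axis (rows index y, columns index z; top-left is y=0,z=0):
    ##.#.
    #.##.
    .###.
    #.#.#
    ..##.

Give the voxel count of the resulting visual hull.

voxel count = 53

initial block: 5^3 = 125
after view 1 [y-axis, 18 of 25 cells solid] → remaining = 90
after view 2 [x-axis, 14 of 25 cells solid] → remaining = 53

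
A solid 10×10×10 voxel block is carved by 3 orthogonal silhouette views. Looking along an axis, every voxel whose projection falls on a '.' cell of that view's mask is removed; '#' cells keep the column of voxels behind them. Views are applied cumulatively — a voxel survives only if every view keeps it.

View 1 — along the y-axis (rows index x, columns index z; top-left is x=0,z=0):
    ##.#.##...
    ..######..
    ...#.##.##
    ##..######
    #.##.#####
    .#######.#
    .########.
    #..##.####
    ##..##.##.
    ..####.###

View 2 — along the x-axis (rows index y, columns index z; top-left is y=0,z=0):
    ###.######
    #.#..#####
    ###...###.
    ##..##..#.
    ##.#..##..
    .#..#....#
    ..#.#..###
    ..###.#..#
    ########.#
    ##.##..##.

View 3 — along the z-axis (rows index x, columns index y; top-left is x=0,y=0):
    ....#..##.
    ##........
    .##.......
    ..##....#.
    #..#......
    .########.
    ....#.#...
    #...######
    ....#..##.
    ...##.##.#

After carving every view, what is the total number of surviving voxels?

155 voxels

before carving: 1000 voxels (10×10×10)
V1 y: intersect with XZ mask (68 set) -- 680 left
V2 x: intersect with YZ mask (60 set) -- 399 left
V3 z: intersect with XY mask (37 set) -- 155 left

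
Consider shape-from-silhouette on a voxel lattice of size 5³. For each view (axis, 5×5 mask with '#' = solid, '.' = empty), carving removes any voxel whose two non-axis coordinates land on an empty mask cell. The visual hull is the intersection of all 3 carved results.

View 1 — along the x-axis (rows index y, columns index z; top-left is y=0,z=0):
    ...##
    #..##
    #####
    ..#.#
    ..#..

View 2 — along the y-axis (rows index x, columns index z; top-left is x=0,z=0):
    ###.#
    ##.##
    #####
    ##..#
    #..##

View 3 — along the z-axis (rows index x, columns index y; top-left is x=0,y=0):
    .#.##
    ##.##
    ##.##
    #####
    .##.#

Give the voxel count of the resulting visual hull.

before carving: 125 voxels (5×5×5)
after view 1 [x-axis, 13 of 25 cells solid] → remaining = 65
after view 2 [y-axis, 19 of 25 cells solid] → remaining = 49
after view 3 [z-axis, 19 of 25 cells solid] → remaining = 32

32 voxels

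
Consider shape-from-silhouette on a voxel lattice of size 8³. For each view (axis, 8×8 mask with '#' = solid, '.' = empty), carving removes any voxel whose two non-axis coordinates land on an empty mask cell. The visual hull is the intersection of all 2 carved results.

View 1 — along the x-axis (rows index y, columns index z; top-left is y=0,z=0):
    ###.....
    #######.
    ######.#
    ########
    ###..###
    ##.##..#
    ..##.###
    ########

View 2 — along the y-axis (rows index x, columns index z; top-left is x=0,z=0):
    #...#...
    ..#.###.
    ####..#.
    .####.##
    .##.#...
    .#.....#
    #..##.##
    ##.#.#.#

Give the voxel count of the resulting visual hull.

|visual hull| = 196

start: 8×8×8 = 512 voxels
after view 1 [x-axis, 49 of 64 cells solid] → remaining = 392
after view 2 [y-axis, 32 of 64 cells solid] → remaining = 196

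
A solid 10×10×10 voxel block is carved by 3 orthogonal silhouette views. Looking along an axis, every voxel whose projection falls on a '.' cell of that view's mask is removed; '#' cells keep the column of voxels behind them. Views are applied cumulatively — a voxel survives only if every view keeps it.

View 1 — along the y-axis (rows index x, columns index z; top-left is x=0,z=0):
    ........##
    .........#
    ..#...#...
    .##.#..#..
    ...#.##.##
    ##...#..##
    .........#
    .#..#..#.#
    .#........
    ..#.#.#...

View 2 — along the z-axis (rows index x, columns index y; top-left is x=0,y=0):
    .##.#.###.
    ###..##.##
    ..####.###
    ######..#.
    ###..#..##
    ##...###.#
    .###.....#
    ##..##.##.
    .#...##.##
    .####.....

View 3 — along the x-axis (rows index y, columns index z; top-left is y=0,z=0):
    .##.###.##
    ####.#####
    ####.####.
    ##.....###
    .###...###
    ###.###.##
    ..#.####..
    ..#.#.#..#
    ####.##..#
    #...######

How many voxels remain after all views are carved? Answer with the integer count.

remaining voxels: 113

start: 10×10×10 = 1000 voxels
carve view 1 (along y, XZ-mask fill 28/100): 280 voxels remain
carve view 2 (along z, XY-mask fill 58/100): 166 voxels remain
carve view 3 (along x, YZ-mask fill 66/100): 113 voxels remain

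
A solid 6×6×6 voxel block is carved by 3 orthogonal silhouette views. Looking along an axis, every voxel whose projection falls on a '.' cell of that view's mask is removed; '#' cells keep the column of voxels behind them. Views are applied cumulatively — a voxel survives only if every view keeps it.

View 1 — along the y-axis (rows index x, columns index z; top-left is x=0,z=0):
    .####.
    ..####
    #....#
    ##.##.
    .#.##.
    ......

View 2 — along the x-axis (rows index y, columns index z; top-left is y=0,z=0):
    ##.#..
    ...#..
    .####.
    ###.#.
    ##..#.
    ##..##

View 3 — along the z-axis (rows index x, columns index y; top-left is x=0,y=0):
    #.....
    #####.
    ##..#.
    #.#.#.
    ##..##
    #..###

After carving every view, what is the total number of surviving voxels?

start: 6×6×6 = 216 voxels
carve view 1 (along y, XZ-mask fill 17/36): 102 voxels remain
carve view 2 (along x, YZ-mask fill 19/36): 57 voxels remain
carve view 3 (along z, XY-mask fill 20/36): 28 voxels remain

remaining voxels: 28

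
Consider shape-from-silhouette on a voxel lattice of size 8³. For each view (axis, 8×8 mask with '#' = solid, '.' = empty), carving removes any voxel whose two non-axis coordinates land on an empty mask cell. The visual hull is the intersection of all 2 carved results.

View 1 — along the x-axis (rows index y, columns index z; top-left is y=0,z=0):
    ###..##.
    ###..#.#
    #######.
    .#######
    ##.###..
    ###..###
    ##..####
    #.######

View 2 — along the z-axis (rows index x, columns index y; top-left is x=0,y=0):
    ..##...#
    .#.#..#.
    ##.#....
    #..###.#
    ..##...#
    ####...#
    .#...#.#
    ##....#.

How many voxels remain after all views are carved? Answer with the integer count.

172 voxels

full grid |V| = 512
carve view 1 (along x, YZ-mask fill 48/64): 384 voxels remain
carve view 2 (along z, XY-mask fill 28/64): 172 voxels remain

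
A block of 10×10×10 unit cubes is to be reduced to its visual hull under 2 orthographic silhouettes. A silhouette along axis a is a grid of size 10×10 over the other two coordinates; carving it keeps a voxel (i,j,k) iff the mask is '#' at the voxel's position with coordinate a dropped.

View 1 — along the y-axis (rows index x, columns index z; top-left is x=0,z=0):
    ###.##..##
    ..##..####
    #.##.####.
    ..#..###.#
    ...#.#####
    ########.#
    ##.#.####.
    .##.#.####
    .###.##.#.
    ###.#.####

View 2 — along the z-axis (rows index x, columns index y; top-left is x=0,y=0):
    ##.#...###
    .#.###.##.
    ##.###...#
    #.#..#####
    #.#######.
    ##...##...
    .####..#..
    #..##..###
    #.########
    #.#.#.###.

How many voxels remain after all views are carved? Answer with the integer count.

voxel count = 418

initial block: 10^3 = 1000
step 1: project along y, AND mask (68/100) → |grid| = 680
step 2: project along z, AND mask (63/100) → |grid| = 418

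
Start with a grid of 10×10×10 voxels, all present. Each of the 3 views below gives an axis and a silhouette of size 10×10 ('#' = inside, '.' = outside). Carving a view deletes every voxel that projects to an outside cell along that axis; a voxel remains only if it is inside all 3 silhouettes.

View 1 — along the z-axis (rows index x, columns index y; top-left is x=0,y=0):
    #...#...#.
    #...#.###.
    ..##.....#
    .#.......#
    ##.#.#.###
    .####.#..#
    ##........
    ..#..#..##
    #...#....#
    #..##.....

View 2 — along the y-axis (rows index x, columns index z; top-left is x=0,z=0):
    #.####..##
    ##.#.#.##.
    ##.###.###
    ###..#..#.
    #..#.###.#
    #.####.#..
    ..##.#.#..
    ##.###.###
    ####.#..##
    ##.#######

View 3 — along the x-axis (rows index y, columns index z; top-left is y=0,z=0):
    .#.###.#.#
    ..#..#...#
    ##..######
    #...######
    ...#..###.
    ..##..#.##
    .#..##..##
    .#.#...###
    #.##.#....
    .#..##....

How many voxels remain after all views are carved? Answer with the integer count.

full grid |V| = 1000
  1. axis=2 (XY plane), |mask|=38  ⇒  voxels=380
  2. axis=1 (XZ plane), |mask|=66  ⇒  voxels=251
  3. axis=0 (YZ plane), |mask|=50  ⇒  voxels=130

130 voxels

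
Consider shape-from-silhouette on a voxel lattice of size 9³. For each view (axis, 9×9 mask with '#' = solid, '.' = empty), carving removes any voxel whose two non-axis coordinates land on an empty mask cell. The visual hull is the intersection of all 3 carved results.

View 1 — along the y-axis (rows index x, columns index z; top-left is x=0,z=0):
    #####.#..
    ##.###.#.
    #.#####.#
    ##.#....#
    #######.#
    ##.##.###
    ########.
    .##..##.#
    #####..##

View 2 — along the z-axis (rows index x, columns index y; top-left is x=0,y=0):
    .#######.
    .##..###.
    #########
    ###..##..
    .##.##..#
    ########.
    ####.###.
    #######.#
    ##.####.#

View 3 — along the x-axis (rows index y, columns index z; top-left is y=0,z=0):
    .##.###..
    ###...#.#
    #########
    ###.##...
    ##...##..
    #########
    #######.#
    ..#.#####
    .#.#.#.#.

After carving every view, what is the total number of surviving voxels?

before carving: 729 voxels (9×9×9)
carve view 1 (along y, XZ-mask fill 58/81): 522 voxels remain
carve view 2 (along z, XY-mask fill 61/81): 396 voxels remain
carve view 3 (along x, YZ-mask fill 55/81): 280 voxels remain

voxel count = 280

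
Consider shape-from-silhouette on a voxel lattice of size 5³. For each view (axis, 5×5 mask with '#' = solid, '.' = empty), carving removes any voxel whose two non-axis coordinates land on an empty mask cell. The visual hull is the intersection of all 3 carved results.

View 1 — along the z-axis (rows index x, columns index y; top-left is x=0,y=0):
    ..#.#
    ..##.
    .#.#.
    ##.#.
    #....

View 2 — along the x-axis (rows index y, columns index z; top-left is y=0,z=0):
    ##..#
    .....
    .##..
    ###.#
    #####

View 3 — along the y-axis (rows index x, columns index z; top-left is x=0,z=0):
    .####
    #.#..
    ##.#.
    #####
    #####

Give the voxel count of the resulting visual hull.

|visual hull| = 21

start: 5×5×5 = 125 voxels
step 1: project along z, AND mask (10/25) → |grid| = 50
step 2: project along x, AND mask (14/25) → |grid| = 27
step 3: project along y, AND mask (19/25) → |grid| = 21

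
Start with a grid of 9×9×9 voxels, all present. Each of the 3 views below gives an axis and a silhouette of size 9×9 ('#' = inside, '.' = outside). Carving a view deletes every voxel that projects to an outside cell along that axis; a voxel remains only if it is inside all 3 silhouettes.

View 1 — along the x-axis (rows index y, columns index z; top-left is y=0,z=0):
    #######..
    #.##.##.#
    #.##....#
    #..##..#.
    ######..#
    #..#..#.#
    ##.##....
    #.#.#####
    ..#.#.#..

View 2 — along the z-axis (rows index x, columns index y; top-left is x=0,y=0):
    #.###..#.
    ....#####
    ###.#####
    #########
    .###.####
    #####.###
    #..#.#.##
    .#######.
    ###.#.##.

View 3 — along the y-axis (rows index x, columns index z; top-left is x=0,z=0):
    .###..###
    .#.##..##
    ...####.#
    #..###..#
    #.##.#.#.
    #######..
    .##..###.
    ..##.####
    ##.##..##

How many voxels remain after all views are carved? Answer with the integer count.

start: 9×9×9 = 729 voxels
V1 x: intersect with YZ mask (46 set) -- 414 left
V2 z: intersect with XY mask (60 set) -- 312 left
V3 y: intersect with XZ mask (50 set) -- 198 left

198 voxels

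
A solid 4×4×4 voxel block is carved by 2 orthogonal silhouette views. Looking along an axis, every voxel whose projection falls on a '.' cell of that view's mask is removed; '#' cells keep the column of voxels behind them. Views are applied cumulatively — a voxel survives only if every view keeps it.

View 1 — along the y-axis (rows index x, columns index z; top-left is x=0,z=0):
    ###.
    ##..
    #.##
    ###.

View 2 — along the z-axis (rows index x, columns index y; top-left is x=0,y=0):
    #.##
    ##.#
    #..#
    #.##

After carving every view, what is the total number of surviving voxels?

before carving: 64 voxels (4×4×4)
V1 y: intersect with XZ mask (11 set) -- 44 left
V2 z: intersect with XY mask (11 set) -- 30 left

voxel count = 30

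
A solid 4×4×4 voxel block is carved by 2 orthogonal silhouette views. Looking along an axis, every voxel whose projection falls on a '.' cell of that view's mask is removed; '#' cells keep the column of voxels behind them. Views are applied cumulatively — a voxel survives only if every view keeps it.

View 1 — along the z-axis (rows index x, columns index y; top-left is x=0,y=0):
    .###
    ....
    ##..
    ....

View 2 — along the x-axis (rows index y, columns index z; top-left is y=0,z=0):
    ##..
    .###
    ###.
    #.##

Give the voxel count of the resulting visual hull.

full grid |V| = 64
  1. axis=2 (XY plane), |mask|=5  ⇒  voxels=20
  2. axis=0 (YZ plane), |mask|=11  ⇒  voxels=14

remaining voxels: 14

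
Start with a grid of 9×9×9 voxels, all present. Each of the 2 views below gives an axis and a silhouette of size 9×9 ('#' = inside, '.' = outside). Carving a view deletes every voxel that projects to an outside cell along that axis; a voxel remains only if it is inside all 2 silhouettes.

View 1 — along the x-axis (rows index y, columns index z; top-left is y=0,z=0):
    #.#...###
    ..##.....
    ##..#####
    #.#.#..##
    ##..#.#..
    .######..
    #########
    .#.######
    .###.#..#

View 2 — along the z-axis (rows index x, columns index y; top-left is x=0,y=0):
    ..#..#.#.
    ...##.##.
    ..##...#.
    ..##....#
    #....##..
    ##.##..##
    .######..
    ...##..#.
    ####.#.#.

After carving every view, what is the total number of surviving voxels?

initial block: 9^3 = 729
V1 x: intersect with YZ mask (50 set) -- 450 left
V2 z: intersect with XY mask (37 set) -- 210 left

voxel count = 210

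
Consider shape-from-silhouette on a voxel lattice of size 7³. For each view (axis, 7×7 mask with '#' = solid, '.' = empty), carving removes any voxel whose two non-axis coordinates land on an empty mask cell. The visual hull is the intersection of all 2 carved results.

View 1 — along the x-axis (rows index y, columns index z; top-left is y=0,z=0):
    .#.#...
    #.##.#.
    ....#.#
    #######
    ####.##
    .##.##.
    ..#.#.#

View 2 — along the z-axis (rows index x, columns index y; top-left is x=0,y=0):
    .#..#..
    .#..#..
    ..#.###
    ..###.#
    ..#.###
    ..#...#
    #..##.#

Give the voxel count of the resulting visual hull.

start: 7×7×7 = 343 voxels
carve view 1 (along x, YZ-mask fill 28/49): 196 voxels remain
carve view 2 (along z, XY-mask fill 22/49): 91 voxels remain

voxel count = 91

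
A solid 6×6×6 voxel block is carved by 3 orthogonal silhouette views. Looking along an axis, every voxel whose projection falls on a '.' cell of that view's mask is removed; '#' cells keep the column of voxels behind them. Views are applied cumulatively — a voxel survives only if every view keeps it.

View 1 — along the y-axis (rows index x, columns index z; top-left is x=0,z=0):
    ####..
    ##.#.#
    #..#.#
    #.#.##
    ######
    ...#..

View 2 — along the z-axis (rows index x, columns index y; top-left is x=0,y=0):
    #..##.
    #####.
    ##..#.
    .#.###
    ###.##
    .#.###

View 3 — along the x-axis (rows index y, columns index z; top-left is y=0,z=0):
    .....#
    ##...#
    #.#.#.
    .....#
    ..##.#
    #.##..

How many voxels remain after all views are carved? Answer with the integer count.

start: 6×6×6 = 216 voxels
carve view 1 (along y, XZ-mask fill 22/36): 132 voxels remain
carve view 2 (along z, XY-mask fill 24/36): 91 voxels remain
carve view 3 (along x, YZ-mask fill 14/36): 37 voxels remain

|visual hull| = 37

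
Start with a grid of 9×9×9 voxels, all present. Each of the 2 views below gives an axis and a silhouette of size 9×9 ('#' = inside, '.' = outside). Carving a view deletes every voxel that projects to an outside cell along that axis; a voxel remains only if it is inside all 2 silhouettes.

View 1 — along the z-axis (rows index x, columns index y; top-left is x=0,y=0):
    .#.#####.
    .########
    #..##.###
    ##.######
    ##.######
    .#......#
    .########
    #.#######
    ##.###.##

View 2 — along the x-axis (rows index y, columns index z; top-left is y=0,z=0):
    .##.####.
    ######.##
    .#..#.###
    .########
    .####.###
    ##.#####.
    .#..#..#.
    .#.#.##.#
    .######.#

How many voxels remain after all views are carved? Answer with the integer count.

387 voxels

full grid |V| = 729
  1. axis=2 (XY plane), |mask|=61  ⇒  voxels=549
  2. axis=0 (YZ plane), |mask|=56  ⇒  voxels=387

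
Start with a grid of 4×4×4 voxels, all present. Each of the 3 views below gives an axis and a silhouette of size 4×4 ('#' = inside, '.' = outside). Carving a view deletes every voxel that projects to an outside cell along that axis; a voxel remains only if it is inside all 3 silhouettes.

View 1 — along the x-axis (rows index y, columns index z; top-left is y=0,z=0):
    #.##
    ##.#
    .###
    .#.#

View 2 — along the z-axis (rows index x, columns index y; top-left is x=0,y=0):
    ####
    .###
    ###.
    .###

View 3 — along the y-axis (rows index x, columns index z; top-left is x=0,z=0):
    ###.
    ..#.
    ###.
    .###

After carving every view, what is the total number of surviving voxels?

before carving: 64 voxels (4×4×4)
V1 x: intersect with YZ mask (11 set) -- 44 left
V2 z: intersect with XY mask (13 set) -- 36 left
V3 y: intersect with XZ mask (10 set) -- 21 left

voxel count = 21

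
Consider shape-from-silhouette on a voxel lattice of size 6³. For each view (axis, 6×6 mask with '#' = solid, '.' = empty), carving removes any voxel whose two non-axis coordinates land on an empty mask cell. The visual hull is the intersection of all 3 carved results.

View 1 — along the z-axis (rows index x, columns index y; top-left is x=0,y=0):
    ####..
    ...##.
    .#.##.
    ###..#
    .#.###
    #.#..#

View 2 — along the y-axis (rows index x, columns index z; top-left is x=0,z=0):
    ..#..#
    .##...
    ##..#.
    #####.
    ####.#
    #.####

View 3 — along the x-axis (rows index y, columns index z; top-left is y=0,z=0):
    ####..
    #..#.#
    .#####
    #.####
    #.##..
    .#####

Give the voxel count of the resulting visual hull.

51 voxels

initial block: 6^3 = 216
carve view 1 (along z, XY-mask fill 20/36): 120 voxels remain
carve view 2 (along y, XZ-mask fill 22/36): 76 voxels remain
carve view 3 (along x, YZ-mask fill 25/36): 51 voxels remain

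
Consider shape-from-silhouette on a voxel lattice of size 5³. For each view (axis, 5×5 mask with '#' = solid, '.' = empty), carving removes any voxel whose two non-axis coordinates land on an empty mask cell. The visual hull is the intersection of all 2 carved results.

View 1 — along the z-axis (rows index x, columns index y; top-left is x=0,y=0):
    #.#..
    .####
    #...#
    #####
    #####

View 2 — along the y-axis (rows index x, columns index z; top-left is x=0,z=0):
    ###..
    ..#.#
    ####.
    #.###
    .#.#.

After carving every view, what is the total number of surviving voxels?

before carving: 125 voxels (5×5×5)
  1. axis=2 (XY plane), |mask|=18  ⇒  voxels=90
  2. axis=1 (XZ plane), |mask|=15  ⇒  voxels=52

|visual hull| = 52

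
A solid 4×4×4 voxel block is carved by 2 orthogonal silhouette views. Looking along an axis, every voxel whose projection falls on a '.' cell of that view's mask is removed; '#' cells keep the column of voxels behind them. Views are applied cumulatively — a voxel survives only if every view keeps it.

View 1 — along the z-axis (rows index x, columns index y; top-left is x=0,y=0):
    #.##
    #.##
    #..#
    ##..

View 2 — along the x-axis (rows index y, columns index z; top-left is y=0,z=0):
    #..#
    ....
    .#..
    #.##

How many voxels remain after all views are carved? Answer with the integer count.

19 voxels

before carving: 64 voxels (4×4×4)
[1] z-view keeps 10 columns → grid now 40
[2] x-view keeps 6 columns → grid now 19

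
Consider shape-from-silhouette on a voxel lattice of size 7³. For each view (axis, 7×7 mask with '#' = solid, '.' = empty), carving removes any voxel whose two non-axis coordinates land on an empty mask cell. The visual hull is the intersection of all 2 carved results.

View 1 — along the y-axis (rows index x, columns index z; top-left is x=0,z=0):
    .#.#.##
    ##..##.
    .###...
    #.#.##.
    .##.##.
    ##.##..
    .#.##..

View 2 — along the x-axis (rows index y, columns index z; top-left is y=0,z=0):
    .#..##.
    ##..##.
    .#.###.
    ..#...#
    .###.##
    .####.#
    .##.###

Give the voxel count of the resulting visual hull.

before carving: 343 voxels (7×7×7)
V1 y: intersect with XZ mask (26 set) -- 182 left
V2 x: intersect with YZ mask (28 set) -- 112 left

remaining voxels: 112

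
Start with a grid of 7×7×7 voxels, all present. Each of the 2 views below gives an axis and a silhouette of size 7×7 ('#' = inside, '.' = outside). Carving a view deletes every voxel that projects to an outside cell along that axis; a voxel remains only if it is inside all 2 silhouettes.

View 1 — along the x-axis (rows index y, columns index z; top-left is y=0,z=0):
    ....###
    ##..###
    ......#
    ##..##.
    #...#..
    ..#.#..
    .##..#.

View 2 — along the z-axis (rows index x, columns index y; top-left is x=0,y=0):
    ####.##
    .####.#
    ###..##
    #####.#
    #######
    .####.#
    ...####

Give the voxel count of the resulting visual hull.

111 voxels

initial block: 7^3 = 343
after view 1 [x-axis, 20 of 49 cells solid] → remaining = 140
after view 2 [z-axis, 38 of 49 cells solid] → remaining = 111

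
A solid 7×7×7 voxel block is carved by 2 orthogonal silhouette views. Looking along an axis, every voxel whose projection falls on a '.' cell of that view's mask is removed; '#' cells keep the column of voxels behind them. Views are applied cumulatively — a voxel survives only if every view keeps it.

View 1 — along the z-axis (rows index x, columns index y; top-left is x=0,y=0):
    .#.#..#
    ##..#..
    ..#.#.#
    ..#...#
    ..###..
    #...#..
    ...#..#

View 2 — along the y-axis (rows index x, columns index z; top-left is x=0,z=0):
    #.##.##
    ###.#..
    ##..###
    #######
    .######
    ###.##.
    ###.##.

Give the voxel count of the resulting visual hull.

voxel count = 94

before carving: 343 voxels (7×7×7)
carve view 1 (along z, XY-mask fill 18/49): 126 voxels remain
carve view 2 (along y, XZ-mask fill 37/49): 94 voxels remain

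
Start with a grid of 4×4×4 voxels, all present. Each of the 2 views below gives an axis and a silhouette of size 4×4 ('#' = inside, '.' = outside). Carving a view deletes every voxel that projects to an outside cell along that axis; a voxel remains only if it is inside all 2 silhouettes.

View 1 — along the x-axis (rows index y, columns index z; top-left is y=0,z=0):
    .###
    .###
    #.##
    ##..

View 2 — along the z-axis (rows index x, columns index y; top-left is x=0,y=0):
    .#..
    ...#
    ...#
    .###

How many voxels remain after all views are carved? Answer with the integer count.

initial block: 4^3 = 64
step 1: project along x, AND mask (11/16) → |grid| = 44
step 2: project along z, AND mask (6/16) → |grid| = 15

remaining voxels: 15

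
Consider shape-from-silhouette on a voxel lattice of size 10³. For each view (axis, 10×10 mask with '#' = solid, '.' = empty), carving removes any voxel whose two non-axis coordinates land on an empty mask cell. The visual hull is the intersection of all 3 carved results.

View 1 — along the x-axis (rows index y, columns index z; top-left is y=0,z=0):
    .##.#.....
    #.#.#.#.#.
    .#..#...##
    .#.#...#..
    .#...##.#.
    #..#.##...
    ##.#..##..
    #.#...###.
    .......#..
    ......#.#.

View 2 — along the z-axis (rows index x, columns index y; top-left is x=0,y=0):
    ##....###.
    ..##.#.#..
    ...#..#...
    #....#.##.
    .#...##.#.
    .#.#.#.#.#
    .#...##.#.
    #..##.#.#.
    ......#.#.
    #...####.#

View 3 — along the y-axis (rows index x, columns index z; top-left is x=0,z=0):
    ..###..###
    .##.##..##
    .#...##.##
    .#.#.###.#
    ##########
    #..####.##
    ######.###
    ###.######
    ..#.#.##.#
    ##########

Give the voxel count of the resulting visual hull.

remaining voxels: 110

before carving: 1000 voxels (10×10×10)
[1] x-view keeps 36 columns → grid now 360
[2] z-view keeps 41 columns → grid now 150
[3] y-view keeps 73 columns → grid now 110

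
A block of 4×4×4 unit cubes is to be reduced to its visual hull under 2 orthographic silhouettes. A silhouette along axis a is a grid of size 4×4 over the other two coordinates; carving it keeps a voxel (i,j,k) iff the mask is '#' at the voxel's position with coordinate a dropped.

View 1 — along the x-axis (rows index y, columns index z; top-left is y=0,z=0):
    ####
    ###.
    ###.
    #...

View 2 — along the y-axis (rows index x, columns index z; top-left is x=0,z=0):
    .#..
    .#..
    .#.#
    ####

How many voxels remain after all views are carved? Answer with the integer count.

|visual hull| = 21

start: 4×4×4 = 64 voxels
carve view 1 (along x, YZ-mask fill 11/16): 44 voxels remain
carve view 2 (along y, XZ-mask fill 8/16): 21 voxels remain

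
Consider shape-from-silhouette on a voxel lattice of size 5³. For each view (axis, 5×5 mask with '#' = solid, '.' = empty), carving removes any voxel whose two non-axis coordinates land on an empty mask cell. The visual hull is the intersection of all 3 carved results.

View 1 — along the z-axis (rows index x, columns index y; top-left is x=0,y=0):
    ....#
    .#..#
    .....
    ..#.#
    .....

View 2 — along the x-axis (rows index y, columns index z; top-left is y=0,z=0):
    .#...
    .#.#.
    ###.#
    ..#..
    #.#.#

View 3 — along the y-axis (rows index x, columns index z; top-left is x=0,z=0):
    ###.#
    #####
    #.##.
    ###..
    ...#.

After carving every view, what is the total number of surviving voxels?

voxel count = 13

before carving: 125 voxels (5×5×5)
step 1: project along z, AND mask (5/25) → |grid| = 25
step 2: project along x, AND mask (11/25) → |grid| = 15
step 3: project along y, AND mask (16/25) → |grid| = 13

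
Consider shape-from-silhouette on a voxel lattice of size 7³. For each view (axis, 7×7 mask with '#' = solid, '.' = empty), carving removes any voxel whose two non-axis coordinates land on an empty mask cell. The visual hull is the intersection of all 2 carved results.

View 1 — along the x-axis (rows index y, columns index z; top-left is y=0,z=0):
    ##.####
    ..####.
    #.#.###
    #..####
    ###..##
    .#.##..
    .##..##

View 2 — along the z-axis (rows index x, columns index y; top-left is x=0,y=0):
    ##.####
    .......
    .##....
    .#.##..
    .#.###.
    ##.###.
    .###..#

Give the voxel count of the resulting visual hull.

108 voxels

start: 7×7×7 = 343 voxels
after view 1 [x-axis, 32 of 49 cells solid] → remaining = 224
after view 2 [z-axis, 24 of 49 cells solid] → remaining = 108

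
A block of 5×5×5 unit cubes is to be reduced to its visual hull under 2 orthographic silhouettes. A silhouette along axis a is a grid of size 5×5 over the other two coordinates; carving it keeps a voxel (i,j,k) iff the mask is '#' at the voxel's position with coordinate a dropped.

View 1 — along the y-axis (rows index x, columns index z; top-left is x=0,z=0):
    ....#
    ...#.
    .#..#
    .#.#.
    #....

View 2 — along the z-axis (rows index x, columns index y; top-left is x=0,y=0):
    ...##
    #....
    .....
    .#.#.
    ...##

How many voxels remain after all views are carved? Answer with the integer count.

full grid |V| = 125
  1. axis=1 (XZ plane), |mask|=7  ⇒  voxels=35
  2. axis=2 (XY plane), |mask|=7  ⇒  voxels=9

voxel count = 9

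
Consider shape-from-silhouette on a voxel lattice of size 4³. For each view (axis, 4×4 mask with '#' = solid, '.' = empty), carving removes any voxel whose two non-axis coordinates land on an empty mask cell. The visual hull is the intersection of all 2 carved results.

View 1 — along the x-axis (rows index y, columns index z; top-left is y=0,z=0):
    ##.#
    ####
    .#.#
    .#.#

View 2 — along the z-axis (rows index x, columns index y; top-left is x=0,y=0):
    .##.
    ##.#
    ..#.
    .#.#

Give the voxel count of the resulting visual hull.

|visual hull| = 23

before carving: 64 voxels (4×4×4)
[1] x-view keeps 11 columns → grid now 44
[2] z-view keeps 8 columns → grid now 23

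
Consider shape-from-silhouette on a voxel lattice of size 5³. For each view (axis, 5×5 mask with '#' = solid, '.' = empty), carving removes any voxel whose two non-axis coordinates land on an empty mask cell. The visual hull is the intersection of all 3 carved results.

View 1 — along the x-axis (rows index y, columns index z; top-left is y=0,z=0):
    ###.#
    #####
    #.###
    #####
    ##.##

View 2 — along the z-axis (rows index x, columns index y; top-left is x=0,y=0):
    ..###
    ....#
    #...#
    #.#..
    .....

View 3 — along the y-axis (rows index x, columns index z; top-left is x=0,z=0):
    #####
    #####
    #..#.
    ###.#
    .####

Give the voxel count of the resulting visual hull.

full grid |V| = 125
[1] x-view keeps 22 columns → grid now 110
[2] z-view keeps 8 columns → grid now 33
[3] y-view keeps 20 columns → grid now 27

27 voxels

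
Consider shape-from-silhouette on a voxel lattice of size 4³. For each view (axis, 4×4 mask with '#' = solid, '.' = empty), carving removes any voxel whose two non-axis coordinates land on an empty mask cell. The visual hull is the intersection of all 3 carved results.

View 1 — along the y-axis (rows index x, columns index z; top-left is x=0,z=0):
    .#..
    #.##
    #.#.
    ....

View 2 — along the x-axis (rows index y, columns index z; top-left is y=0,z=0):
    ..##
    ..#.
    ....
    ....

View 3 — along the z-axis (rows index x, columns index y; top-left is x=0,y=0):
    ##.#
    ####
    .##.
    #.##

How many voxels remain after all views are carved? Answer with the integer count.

|visual hull| = 4

initial block: 4^3 = 64
V1 y: intersect with XZ mask (6 set) -- 24 left
V2 x: intersect with YZ mask (3 set) -- 5 left
V3 z: intersect with XY mask (12 set) -- 4 left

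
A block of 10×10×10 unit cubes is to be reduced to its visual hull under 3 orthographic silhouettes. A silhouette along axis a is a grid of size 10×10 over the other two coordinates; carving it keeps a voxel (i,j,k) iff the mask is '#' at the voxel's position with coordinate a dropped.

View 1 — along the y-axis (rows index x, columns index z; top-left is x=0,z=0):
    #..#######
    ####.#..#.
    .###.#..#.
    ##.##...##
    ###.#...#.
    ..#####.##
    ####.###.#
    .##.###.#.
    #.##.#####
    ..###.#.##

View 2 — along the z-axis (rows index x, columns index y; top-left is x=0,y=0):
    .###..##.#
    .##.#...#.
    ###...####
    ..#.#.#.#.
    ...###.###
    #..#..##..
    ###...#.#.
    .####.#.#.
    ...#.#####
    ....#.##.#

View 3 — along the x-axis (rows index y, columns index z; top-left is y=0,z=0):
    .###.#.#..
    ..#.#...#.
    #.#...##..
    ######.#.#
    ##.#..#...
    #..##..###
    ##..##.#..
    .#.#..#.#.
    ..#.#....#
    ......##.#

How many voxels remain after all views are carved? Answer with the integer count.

remaining voxels: 139

start: 10×10×10 = 1000 voxels
step 1: project along y, AND mask (65/100) → |grid| = 650
step 2: project along z, AND mask (52/100) → |grid| = 337
step 3: project along x, AND mask (45/100) → |grid| = 139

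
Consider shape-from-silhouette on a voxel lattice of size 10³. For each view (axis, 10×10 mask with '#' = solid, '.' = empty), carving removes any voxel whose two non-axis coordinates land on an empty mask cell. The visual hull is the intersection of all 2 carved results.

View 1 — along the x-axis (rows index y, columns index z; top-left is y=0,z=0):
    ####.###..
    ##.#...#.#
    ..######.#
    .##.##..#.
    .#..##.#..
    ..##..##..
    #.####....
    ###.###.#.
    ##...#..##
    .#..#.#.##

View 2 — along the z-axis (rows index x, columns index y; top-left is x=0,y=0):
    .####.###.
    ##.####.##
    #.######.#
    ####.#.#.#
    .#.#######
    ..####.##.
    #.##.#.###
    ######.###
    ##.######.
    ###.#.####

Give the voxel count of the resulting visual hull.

full grid |V| = 1000
carve view 1 (along x, YZ-mask fill 54/100): 540 voxels remain
carve view 2 (along z, XY-mask fill 76/100): 410 voxels remain

remaining voxels: 410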